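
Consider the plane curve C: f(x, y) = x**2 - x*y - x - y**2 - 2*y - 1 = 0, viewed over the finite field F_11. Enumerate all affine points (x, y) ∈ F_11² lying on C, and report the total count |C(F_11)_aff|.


Affine F_11-points: {(0, 10), (1, 2), (1, 6), (2, 2), (2, 5), (3, 8), (3, 9), (4, 0), (4, 5), (5, 1), (5, 3), (6, 6), (6, 8), (7, 4), (7, 9), (8, 0), (8, 1), (9, 4), (9, 7), (10, 3), (10, 7)}; count = 21.

For each of the 121 pairs (x, y) ∈ F_11², evaluate f(x, y) mod 11. Record the zeros.
  x = 0: [0↦10, 1↦7, 2↦2, 3↦6, 4↦8, 5↦8, 6↦6, 7↦2, 8↦7, 9↦10, 10↦0]  zeros at y ∈ {10}
  x = 1: [0↦10, 1↦6, 2↦0, 3↦3, 4↦4, 5↦3, 6↦0, 7↦6, 8↦10, 9↦1, 10↦1]  zeros at y ∈ {2, 6}
  x = 2: [0↦1, 1↦7, 2↦0, 3↦2, 4↦2, 5↦0, 6↦7, 7↦1, 8↦4, 9↦5, 10↦4]  zeros at y ∈ {2, 5}
  x = 3: [0↦5, 1↦10, 2↦2, 3↦3, 4↦2, 5↦10, 6↦5, 7↦9, 8↦0, 9↦0, 10↦9]  zeros at y ∈ {8, 9}
  x = 4: [0↦0, 1↦4, 2↦6, 3↦6, 4↦4, 5↦0, 6↦5, 7↦8, 8↦9, 9↦8, 10↦5]  zeros at y ∈ {0, 5}
  x = 5: [0↦8, 1↦0, 2↦1, 3↦0, 4↦8, 5↦3, 6↦7, 7↦9, 8↦9, 9↦7, 10↦3]  zeros at y ∈ {1, 3}
  x = 6: [0↦7, 1↦9, 2↦9, 3↦7, 4↦3, 5↦8, 6↦0, 7↦1, 8↦0, 9↦8, 10↦3]  zeros at y ∈ {6, 8}
  x = 7: [0↦8, 1↦9, 2↦8, 3↦5, 4↦0, 5↦4, 6↦6, 7↦6, 8↦4, 9↦0, 10↦5]  zeros at y ∈ {4, 9}
  x = 8: [0↦0, 1↦0, 2↦9, 3↦5, 4↦10, 5↦2, 6↦3, 7↦2, 8↦10, 9↦5, 10↦9]  zeros at y ∈ {0, 1}
  x = 9: [0↦5, 1↦4, 2↦1, 3↦7, 4↦0, 5↦2, 6↦2, 7↦0, 8↦7, 9↦1, 10↦4]  zeros at y ∈ {4, 7}
  x = 10: [0↦1, 1↦10, 2↦6, 3↦0, 4↦3, 5↦4, 6↦3, 7↦0, 8↦6, 9↦10, 10↦1]  zeros at y ∈ {3, 7}
Collecting zeros: affine points = {(0, 10), (1, 2), (1, 6), (2, 2), (2, 5), (3, 8), (3, 9), (4, 0), (4, 5), (5, 1), (5, 3), (6, 6), (6, 8), (7, 4), (7, 9), (8, 0), (8, 1), (9, 4), (9, 7), (10, 3), (10, 7)}.
Total count |C(F_11)_aff| = 21.


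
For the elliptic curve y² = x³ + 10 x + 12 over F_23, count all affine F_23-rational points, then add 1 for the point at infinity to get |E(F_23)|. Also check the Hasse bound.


Affine points = {(0, 9), (0, 14), (1, 0), (3, 0), (4, 1), (4, 22), (5, 7), (5, 16), (6, 9), (6, 14), (8, 11), (8, 12), (9, 7), (9, 16), (10, 10), (10, 13), (11, 2), (11, 21), (13, 4), (13, 19), (15, 8), (15, 15), (16, 6), (16, 17), (17, 9), (17, 14), (19, 0), (20, 1), (20, 22), (22, 1), (22, 22)}; affine count = 31; |E(F_23)| = 32.

Discriminant check: Δ ∝ 4a³ + 27b² = 4·10³ + 27·12² = 4·1000 + 27·144 ≡ 22 (mod 23). Nonzero ⇒ E is nonsingular.
For each x ∈ F_23, compute rhs = x³ + 10·x + 12 mod 23, then count y ∈ F_23 with y² ≡ rhs.
  x = 0: rhs = 12, matching y values: 9, 14 (2 points).
  x = 1: rhs = 0, matching y values: 0 (1 points).
  x = 2: rhs = 17, matching y values: none (0 points).
  x = 3: rhs = 0, matching y values: 0 (1 points).
  x = 4: rhs = 1, matching y values: 1, 22 (2 points).
  x = 5: rhs = 3, matching y values: 7, 16 (2 points).
  x = 6: rhs = 12, matching y values: 9, 14 (2 points).
  x = 7: rhs = 11, matching y values: none (0 points).
  x = 8: rhs = 6, matching y values: 11, 12 (2 points).
  x = 9: rhs = 3, matching y values: 7, 16 (2 points).
  x = 10: rhs = 8, matching y values: 10, 13 (2 points).
  x = 11: rhs = 4, matching y values: 2, 21 (2 points).
  x = 12: rhs = 20, matching y values: none (0 points).
  x = 13: rhs = 16, matching y values: 4, 19 (2 points).
  x = 14: rhs = 21, matching y values: none (0 points).
  x = 15: rhs = 18, matching y values: 8, 15 (2 points).
  x = 16: rhs = 13, matching y values: 6, 17 (2 points).
  x = 17: rhs = 12, matching y values: 9, 14 (2 points).
  x = 18: rhs = 21, matching y values: none (0 points).
  x = 19: rhs = 0, matching y values: 0 (1 points).
  x = 20: rhs = 1, matching y values: 1, 22 (2 points).
  x = 21: rhs = 7, matching y values: none (0 points).
  x = 22: rhs = 1, matching y values: 1, 22 (2 points).
Total affine count: 31.
Full point count |E(F_23)| = 31 + 1 = 32.
Hasse bound: |32 − (23+1)| = |8| = 8 ≤ 2√23 ≈ 9.5917 ✓.


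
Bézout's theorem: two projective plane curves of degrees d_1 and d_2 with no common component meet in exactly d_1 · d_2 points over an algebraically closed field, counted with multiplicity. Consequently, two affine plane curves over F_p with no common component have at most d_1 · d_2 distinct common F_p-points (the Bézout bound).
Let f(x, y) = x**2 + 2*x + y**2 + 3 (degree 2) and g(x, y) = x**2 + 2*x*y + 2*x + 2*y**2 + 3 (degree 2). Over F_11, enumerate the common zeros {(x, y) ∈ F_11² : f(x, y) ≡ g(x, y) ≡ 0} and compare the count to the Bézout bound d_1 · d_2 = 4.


Common zeros: {(2, 0), (7, 0)}; count = 2; Bézout bound = 4.

deg(f) = 2, deg(g) = 2, so Bézout bound = 4.
Scan x ∈ F_11. For each x, list the y ∈ F_11 with f(x, y) ≡ 0 and those with g(x, y) ≡ 0 (mod 11); the common zeros in that column are the intersection.
  x = 0: f ≡ 0 at y ∈ ∅; g ≡ 0 at y ∈ {2, 9}; common: ∅.
  x = 1: f ≡ 0 at y ∈ {4, 7}; g ≡ 0 at y ∈ {5}; common: ∅.
  x = 2: f ≡ 0 at y ∈ {0}; g ≡ 0 at y ∈ {0, 9}; common: {0}.
  x = 3: f ≡ 0 at y ∈ {2, 9}; g ≡ 0 at y ∈ ∅; common: ∅.
  x = 4: f ≡ 0 at y ∈ ∅; g ≡ 0 at y ∈ ∅; common: ∅.
  x = 5: f ≡ 0 at y ∈ ∅; g ≡ 0 at y ∈ {2, 4}; common: ∅.
  x = 6: f ≡ 0 at y ∈ {2, 9}; g ≡ 0 at y ∈ {8}; common: ∅.
  x = 7: f ≡ 0 at y ∈ {0}; g ≡ 0 at y ∈ {0, 4}; common: {0}.
  x = 8: f ≡ 0 at y ∈ {4, 7}; g ≡ 0 at y ∈ ∅; common: ∅.
  x = 9: f ≡ 0 at y ∈ ∅; g ≡ 0 at y ∈ {5, 8}; common: ∅.
  x = 10: f ≡ 0 at y ∈ {3, 8}; g ≡ 0 at y ∈ ∅; common: ∅.
Collecting: common zeros = {(2, 0), (7, 0)}, so the count is 2.
Comparison with the Bézout bound: 2 ≤ 4 = deg(f)·deg(g), as expected for curves with no common component (the affine F_11-count falls short of the bound because intersections may lie at infinity, over extension fields, or carry multiplicity).


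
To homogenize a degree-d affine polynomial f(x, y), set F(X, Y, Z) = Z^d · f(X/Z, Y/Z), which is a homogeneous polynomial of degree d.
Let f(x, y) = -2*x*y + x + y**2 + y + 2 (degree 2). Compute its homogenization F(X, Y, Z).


F(X, Y, Z) = -2*X*Y + X*Z + Y**2 + Y*Z + 2*Z**2

deg(f) = 2.
Substitute x = X/Z, y = Y/Z into f, then multiply by Z^2.
  monomial -2·x^1·y^1 ↦ -2·X^1·Y^1·Z^0.
  monomial 1·x^1·y^0 ↦ 1·X^1·Y^0·Z^1.
  monomial 1·x^0·y^2 ↦ 1·X^0·Y^2·Z^0.
  monomial 1·x^0·y^1 ↦ 1·X^0·Y^1·Z^1.
  monomial 2·x^0·y^0 ↦ 2·X^0·Y^0·Z^2.
Collecting: F(X, Y, Z) = -2*X*Y + X*Z + Y**2 + Y*Z + 2*Z**2.


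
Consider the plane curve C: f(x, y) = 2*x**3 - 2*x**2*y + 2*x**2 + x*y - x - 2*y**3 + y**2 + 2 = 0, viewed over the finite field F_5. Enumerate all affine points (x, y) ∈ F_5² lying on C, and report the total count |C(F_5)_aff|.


Affine F_5-points: {(0, 2), (0, 4), (1, 0), (2, 2), (3, 1), (4, 2)}; count = 6.

For each of the 25 pairs (x, y) ∈ F_5², evaluate f(x, y) mod 5. Record the zeros.
  x = 0: [0↦2, 1↦1, 2↦0, 3↦2, 4↦0]  zeros at y ∈ {2, 4}
  x = 1: [0↦0, 1↦3, 2↦1, 3↦2, 4↦4]  zeros at y ∈ {0}
  x = 2: [0↦4, 1↦2, 2↦0, 3↦1, 4↦3]  zeros at y ∈ {2}
  x = 3: [0↦1, 1↦0, 2↦4, 3↦1, 4↦4]  zeros at y ∈ {1}
  x = 4: [0↦3, 1↦4, 2↦0, 3↦4, 4↦4]  zeros at y ∈ {2}
Collecting zeros: affine points = {(0, 2), (0, 4), (1, 0), (2, 2), (3, 1), (4, 2)}.
Total count |C(F_5)_aff| = 6.


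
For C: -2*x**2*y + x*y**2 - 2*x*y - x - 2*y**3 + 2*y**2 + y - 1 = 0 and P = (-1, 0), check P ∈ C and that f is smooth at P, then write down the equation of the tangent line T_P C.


Tangent line at P: -x + y - 1 = 0.

Step 1: f(-1, 0) = 0, so P lies on C.
Step 2: partial derivatives
  f_x(x, y) = -4*x*y + y**2 - 2*y - 1, f_y(x, y) = -2*x**2 + 2*x*y - 2*x - 6*y**2 + 4*y + 1.
  f_x(P) = -1, f_y(P) = 1 (gradient nonzero, so P is smooth).
Step 3: tangent line at P: -1·(x − -1) + 1·(y − 0) = 0.
Expanding: -x + y - 1 = 0.


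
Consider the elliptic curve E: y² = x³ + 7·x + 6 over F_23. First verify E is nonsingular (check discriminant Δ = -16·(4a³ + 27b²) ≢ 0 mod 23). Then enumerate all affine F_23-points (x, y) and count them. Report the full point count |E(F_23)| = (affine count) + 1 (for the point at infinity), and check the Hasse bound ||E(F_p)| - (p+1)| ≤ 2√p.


Affine points = {(0, 11), (0, 12), (3, 10), (3, 13), (4, 11), (4, 12), (9, 4), (9, 19), (10, 8), (10, 15), (12, 1), (12, 22), (15, 6), (15, 17), (17, 1), (17, 22), (19, 11), (19, 12), (20, 2), (20, 21)}; affine count = 20; |E(F_23)| = 21.

Discriminant check: Δ ∝ 4a³ + 27b² = 4·7³ + 27·6² = 4·343 + 27·36 ≡ 21 (mod 23). Nonzero ⇒ E is nonsingular.
For each x ∈ F_23, compute rhs = x³ + 7·x + 6 mod 23, then count y ∈ F_23 with y² ≡ rhs.
  x = 0: rhs = 6, matching y values: 11, 12 (2 points).
  x = 1: rhs = 14, matching y values: none (0 points).
  x = 2: rhs = 5, matching y values: none (0 points).
  x = 3: rhs = 8, matching y values: 10, 13 (2 points).
  x = 4: rhs = 6, matching y values: 11, 12 (2 points).
  x = 5: rhs = 5, matching y values: none (0 points).
  x = 6: rhs = 11, matching y values: none (0 points).
  x = 7: rhs = 7, matching y values: none (0 points).
  x = 8: rhs = 22, matching y values: none (0 points).
  x = 9: rhs = 16, matching y values: 4, 19 (2 points).
  x = 10: rhs = 18, matching y values: 8, 15 (2 points).
  x = 11: rhs = 11, matching y values: none (0 points).
  x = 12: rhs = 1, matching y values: 1, 22 (2 points).
  x = 13: rhs = 17, matching y values: none (0 points).
  x = 14: rhs = 19, matching y values: none (0 points).
  x = 15: rhs = 13, matching y values: 6, 17 (2 points).
  x = 16: rhs = 5, matching y values: none (0 points).
  x = 17: rhs = 1, matching y values: 1, 22 (2 points).
  x = 18: rhs = 7, matching y values: none (0 points).
  x = 19: rhs = 6, matching y values: 11, 12 (2 points).
  x = 20: rhs = 4, matching y values: 2, 21 (2 points).
  x = 21: rhs = 7, matching y values: none (0 points).
  x = 22: rhs = 21, matching y values: none (0 points).
Total affine count: 20.
Full point count |E(F_23)| = 20 + 1 = 21.
Hasse bound: |21 − (23+1)| = |-3| = 3 ≤ 2√23 ≈ 9.5917 ✓.


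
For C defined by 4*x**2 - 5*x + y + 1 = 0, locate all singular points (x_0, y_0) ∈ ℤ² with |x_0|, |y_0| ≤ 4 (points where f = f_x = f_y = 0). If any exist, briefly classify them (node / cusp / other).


No singular points in the scanned grid; C is smooth there.

Compute partial derivatives:
  f_x = 8*x - 5.
  f_y = 1.
f_y = 1 is a nonzero constant, so f_y never vanishes: no point (x, y) can satisfy f = f_x = f_y = 0. In particular no (x, y) ∈ {−4, ..., 4}² is singular; the curve is smooth.


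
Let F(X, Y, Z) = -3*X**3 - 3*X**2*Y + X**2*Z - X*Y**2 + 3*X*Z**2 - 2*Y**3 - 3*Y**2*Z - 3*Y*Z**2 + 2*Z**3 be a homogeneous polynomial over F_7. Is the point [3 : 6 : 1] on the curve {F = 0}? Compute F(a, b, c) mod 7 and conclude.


F(3,6,1) ≡ 0 (mod 7); P is on the curve.

Evaluate F(3, 6, 1) term-by-term (mod 7).
  -3*X**3 ↦ -3·27·1·1 = -81
  -3*X**2*Y ↦ -3·9·6·1 = -162
  X**2*Z ↦ 1·9·1·1 = 9
  -X*Y**2 ↦ -1·3·36·1 = -108
  3*X*Z**2 ↦ 3·3·1·1 = 9
  -2*Y**3 ↦ -2·1·216·1 = -432
  -3*Y**2*Z ↦ -3·1·36·1 = -108
  -3*Y*Z**2 ↦ -3·1·6·1 = -18
  2*Z**3 ↦ 2·1·1·1 = 2
Sum: F(3, 6, 1) = (-81) + (-162) + (9) + (-108) + (9) + (-432) + (-108) + (-18) + (2) = -889.
Reducing mod 7: -889 ≡ 0 (mod 7).
Since F(a, b, c) ≡ 0 (mod 7), P lies on the curve.


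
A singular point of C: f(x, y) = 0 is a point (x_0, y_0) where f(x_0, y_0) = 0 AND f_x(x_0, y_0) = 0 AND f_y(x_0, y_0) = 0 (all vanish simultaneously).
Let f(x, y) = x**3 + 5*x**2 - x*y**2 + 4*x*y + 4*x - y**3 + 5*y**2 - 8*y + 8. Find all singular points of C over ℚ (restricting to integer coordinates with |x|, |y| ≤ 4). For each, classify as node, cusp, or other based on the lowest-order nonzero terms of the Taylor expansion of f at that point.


Singular points: {(-2, 2)}; classification: node.

Compute partial derivatives:
  f_x = 3*x**2 + 10*x - y**2 + 4*y + 4.
  f_y = -2*x*y + 4*x - 3*y**2 + 10*y - 8.
Scan x_0 ∈ {−4, ..., 4}. For each x_0, f_y(x_0, y) is a polynomial in y; find its integer roots y ∈ {−4, ..., 4}, then test f_x and f at those candidates.
  x = -4: f_y(-4, y) = -3*y**2 + 18*y - 24; vanishes at y ∈ {2, 4}. (-4, 2): f_x = 16 ≠ 0; (-4, 4): f_x = 12 ≠ 0.
  x = -3: f_y(-3, y) = -3*y**2 + 16*y - 20; vanishes at y ∈ {2}. (-3, 2): f_x = 5 ≠ 0.
  x = -2: f_y(-2, y) = -3*y**2 + 14*y - 16; vanishes at y ∈ {2}. (-2, 2): f_x = 0, f = 0 — SINGULAR.
  x = -1: f_y(-1, y) = -3*y**2 + 12*y - 12; vanishes at y ∈ {2}. (-1, 2): f_x = 1 ≠ 0.
  x = 0: f_y(0, y) = -3*y**2 + 10*y - 8; vanishes at y ∈ {2}. (0, 2): f_x = 8 ≠ 0.
  x = 1: f_y(1, y) = -3*y**2 + 8*y - 4; vanishes at y ∈ {2}. (1, 2): f_x = 21 ≠ 0.
  x = 2: f_y(2, y) = -3*y**2 + 6*y; vanishes at y ∈ {0, 2}. (2, 0): f_x = 36 ≠ 0; (2, 2): f_x = 40 ≠ 0.
  x = 3: f_y(3, y) = -3*y**2 + 4*y + 4; vanishes at y ∈ {2}. (3, 2): f_x = 65 ≠ 0.
  x = 4: f_y(4, y) = -3*y**2 + 2*y + 8; vanishes at y ∈ {2}. (4, 2): f_x = 96 ≠ 0.
Only singular point on the grid: (-2, 2).
Classify: substitute x = -2 + u, y = 2 + v and expand: f = u**3 - u**2 - u*v**2 - v**3 + v**2.
No constant or linear terms (consistent with a singular point). Quadratic part: -u**2 + v**2. Cubic part: u**3 - u*v**2 - v**3.
The quadratic part v**2 - u**2 = (v − u)(v + u) splits into two distinct linear factors, so there are two distinct tangent lines y − 2 = ±(x − -2) — this is a node (ordinary double point).
Classification: node.


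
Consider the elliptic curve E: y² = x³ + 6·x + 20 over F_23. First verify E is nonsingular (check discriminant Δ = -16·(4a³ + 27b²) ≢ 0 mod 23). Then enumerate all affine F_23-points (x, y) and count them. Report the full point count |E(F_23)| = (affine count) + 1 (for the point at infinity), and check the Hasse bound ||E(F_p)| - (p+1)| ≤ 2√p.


Affine points = {(1, 2), (1, 21), (4, 4), (4, 19), (12, 7), (12, 16), (13, 8), (13, 15), (15, 9), (15, 14), (16, 7), (16, 16), (18, 7), (18, 16), (19, 1), (19, 22), (21, 0), (22, 6), (22, 17)}; affine count = 19; |E(F_23)| = 20.

Discriminant check: Δ ∝ 4a³ + 27b² = 4·6³ + 27·20² = 4·216 + 27·400 ≡ 3 (mod 23). Nonzero ⇒ E is nonsingular.
For each x ∈ F_23, compute rhs = x³ + 6·x + 20 mod 23, then count y ∈ F_23 with y² ≡ rhs.
  x = 0: rhs = 20, matching y values: none (0 points).
  x = 1: rhs = 4, matching y values: 2, 21 (2 points).
  x = 2: rhs = 17, matching y values: none (0 points).
  x = 3: rhs = 19, matching y values: none (0 points).
  x = 4: rhs = 16, matching y values: 4, 19 (2 points).
  x = 5: rhs = 14, matching y values: none (0 points).
  x = 6: rhs = 19, matching y values: none (0 points).
  x = 7: rhs = 14, matching y values: none (0 points).
  x = 8: rhs = 5, matching y values: none (0 points).
  x = 9: rhs = 21, matching y values: none (0 points).
  x = 10: rhs = 22, matching y values: none (0 points).
  x = 11: rhs = 14, matching y values: none (0 points).
  x = 12: rhs = 3, matching y values: 7, 16 (2 points).
  x = 13: rhs = 18, matching y values: 8, 15 (2 points).
  x = 14: rhs = 19, matching y values: none (0 points).
  x = 15: rhs = 12, matching y values: 9, 14 (2 points).
  x = 16: rhs = 3, matching y values: 7, 16 (2 points).
  x = 17: rhs = 21, matching y values: none (0 points).
  x = 18: rhs = 3, matching y values: 7, 16 (2 points).
  x = 19: rhs = 1, matching y values: 1, 22 (2 points).
  x = 20: rhs = 21, matching y values: none (0 points).
  x = 21: rhs = 0, matching y values: 0 (1 points).
  x = 22: rhs = 13, matching y values: 6, 17 (2 points).
Total affine count: 19.
Full point count |E(F_23)| = 19 + 1 = 20.
Hasse bound: |20 − (23+1)| = |-4| = 4 ≤ 2√23 ≈ 9.5917 ✓.


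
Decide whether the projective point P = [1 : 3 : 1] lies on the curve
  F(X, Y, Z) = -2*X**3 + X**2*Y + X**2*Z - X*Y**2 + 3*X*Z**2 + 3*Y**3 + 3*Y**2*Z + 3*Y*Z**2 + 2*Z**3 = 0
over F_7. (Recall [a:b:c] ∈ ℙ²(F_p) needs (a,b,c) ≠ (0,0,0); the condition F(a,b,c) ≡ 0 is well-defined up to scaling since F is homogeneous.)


F(1,3,1) ≡ 3 (mod 7); P is NOT on the curve.

Evaluate F(1, 3, 1) term-by-term (mod 7).
  -2*X**3 ↦ -2·1·1·1 = -2
  X**2*Y ↦ 1·1·3·1 = 3
  X**2*Z ↦ 1·1·1·1 = 1
  -X*Y**2 ↦ -1·1·9·1 = -9
  3*X*Z**2 ↦ 3·1·1·1 = 3
  3*Y**3 ↦ 3·1·27·1 = 81
  3*Y**2*Z ↦ 3·1·9·1 = 27
  3*Y*Z**2 ↦ 3·1·3·1 = 9
  2*Z**3 ↦ 2·1·1·1 = 2
Sum: F(1, 3, 1) = (-2) + (3) + (1) + (-9) + (3) + (81) + (27) + (9) + (2) = 115.
Reducing mod 7: 115 ≡ 3 (mod 7).
Since F(a, b, c) ≡ 3 ≠ 0 (mod 7), P does NOT lie on the curve.


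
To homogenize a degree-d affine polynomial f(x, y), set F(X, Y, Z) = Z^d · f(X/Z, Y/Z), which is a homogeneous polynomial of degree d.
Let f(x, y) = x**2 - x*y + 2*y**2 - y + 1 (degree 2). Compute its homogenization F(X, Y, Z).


F(X, Y, Z) = X**2 - X*Y + 2*Y**2 - Y*Z + Z**2

deg(f) = 2.
Substitute x = X/Z, y = Y/Z into f, then multiply by Z^2.
  monomial 1·x^2·y^0 ↦ 1·X^2·Y^0·Z^0.
  monomial -1·x^1·y^1 ↦ -1·X^1·Y^1·Z^0.
  monomial 2·x^0·y^2 ↦ 2·X^0·Y^2·Z^0.
  monomial -1·x^0·y^1 ↦ -1·X^0·Y^1·Z^1.
  monomial 1·x^0·y^0 ↦ 1·X^0·Y^0·Z^2.
Collecting: F(X, Y, Z) = X**2 - X*Y + 2*Y**2 - Y*Z + Z**2.


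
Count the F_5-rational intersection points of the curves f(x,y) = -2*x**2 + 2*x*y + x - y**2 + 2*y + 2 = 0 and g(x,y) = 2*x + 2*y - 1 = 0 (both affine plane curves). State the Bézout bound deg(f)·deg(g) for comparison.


Common zeros: {(1, 2)}; count = 1; Bézout bound = 2.

deg(f) = 2, deg(g) = 1, so Bézout bound = 2.
Scan x ∈ F_5. For each x, list the y ∈ F_5 with f(x, y) ≡ 0 and those with g(x, y) ≡ 0 (mod 5); the common zeros in that column are the intersection.
  x = 0: f ≡ 0 at y ∈ ∅; g ≡ 0 at y ∈ {3}; common: ∅.
  x = 1: f ≡ 0 at y ∈ {2}; g ≡ 0 at y ∈ {2}; common: {2}.
  x = 2: f ≡ 0 at y ∈ {3}; g ≡ 0 at y ∈ {1}; common: ∅.
  x = 3: f ≡ 0 at y ∈ ∅; g ≡ 0 at y ∈ {0}; common: ∅.
  x = 4: f ≡ 0 at y ∈ {2, 3}; g ≡ 0 at y ∈ {4}; common: ∅.
Collecting: common zeros = {(1, 2)}, so the count is 1.
Comparison with the Bézout bound: 1 ≤ 2 = deg(f)·deg(g), as expected for curves with no common component (the affine F_5-count falls short of the bound because intersections may lie at infinity, over extension fields, or carry multiplicity).


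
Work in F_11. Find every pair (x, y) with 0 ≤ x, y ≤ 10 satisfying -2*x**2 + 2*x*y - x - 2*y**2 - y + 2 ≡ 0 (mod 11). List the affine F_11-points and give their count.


Affine F_11-points: {(1, 8), (1, 9), (2, 9), (3, 3), (3, 5), (5, 3), (5, 7), (7, 5), (7, 7), (8, 1), (9, 1), (9, 2)}; count = 12.

For each of the 121 pairs (x, y) ∈ F_11², evaluate f(x, y) mod 11. Record the zeros.
  x = 0: [0↦2, 1↦10, 2↦3, 3↦3, 4↦10, 5↦2, 6↦1, 7↦7, 8↦9, 9↦7, 10↦1]  zeros at y ∈ ∅
  x = 1: [0↦10, 1↦9, 2↦4, 3↦6, 4↦4, 5↦9, 6↦10, 7↦7, 8↦0, 9↦0, 10↦7]  zeros at y ∈ {8, 9}
  x = 2: [0↦3, 1↦4, 2↦1, 3↦5, 4↦5, 5↦1, 6↦4, 7↦3, 8↦9, 9↦0, 10↦9]  zeros at y ∈ {9}
  x = 3: [0↦3, 1↦6, 2↦5, 3↦0, 4↦2, 5↦0, 6↦5, 7↦6, 8↦3, 9↦7, 10↦7]  zeros at y ∈ {3, 5}
  x = 4: [0↦10, 1↦4, 2↦5, 3↦2, 4↦6, 5↦6, 6↦2, 7↦5, 8↦4, 9↦10, 10↦1]  zeros at y ∈ ∅
  x = 5: [0↦2, 1↦9, 2↦1, 3↦0, 4↦6, 5↦8, 6↦6, 7↦0, 8↦1, 9↦9, 10↦2]  zeros at y ∈ {3, 7}
  x = 6: [0↦1, 1↦10, 2↦4, 3↦5, 4↦2, 5↦6, 6↦6, 7↦2, 8↦5, 9↦4, 10↦10]  zeros at y ∈ ∅
  x = 7: [0↦7, 1↦7, 2↦3, 3↦6, 4↦5, 5↦0, 6↦2, 7↦0, 8↦5, 9↦6, 10↦3]  zeros at y ∈ {5, 7}
  x = 8: [0↦9, 1↦0, 2↦9, 3↦3, 4↦4, 5↦1, 6↦5, 7↦5, 8↦1, 9↦4, 10↦3]  zeros at y ∈ {1}
  x = 9: [0↦7, 1↦0, 2↦0, 3↦7, 4↦10, 5↦9, 6↦4, 7↦6, 8↦4, 9↦9, 10↦10]  zeros at y ∈ {1, 2}
  x = 10: [0↦1, 1↦7, 2↦9, 3↦7, 4↦1, 5↦2, 6↦10, 7↦3, 8↦3, 9↦10, 10↦2]  zeros at y ∈ ∅
Collecting zeros: affine points = {(1, 8), (1, 9), (2, 9), (3, 3), (3, 5), (5, 3), (5, 7), (7, 5), (7, 7), (8, 1), (9, 1), (9, 2)}.
Total count |C(F_11)_aff| = 12.


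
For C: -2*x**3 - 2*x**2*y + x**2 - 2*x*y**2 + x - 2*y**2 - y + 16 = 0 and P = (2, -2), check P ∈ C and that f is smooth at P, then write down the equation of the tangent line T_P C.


Tangent line at P: -11*x + 15*y + 52 = 0.

Step 1: f(2, -2) = 0, so P lies on C.
Step 2: partial derivatives
  f_x(x, y) = -6*x**2 - 4*x*y + 2*x - 2*y**2 + 1, f_y(x, y) = -2*x**2 - 4*x*y - 4*y - 1.
  f_x(P) = -11, f_y(P) = 15 (gradient nonzero, so P is smooth).
Step 3: tangent line at P: -11·(x − 2) + 15·(y − -2) = 0.
Expanding: -11*x + 15*y + 52 = 0.


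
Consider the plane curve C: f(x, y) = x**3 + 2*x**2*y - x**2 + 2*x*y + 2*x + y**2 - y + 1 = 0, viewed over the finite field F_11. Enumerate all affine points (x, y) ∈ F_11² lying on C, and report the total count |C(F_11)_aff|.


Affine F_11-points: {(3, 5), (5, 3), (5, 4), (6, 2), (6, 3), (9, 1), (9, 7)}; count = 7.

For each of the 121 pairs (x, y) ∈ F_11², evaluate f(x, y) mod 11. Record the zeros.
  x = 0: [0↦1, 1↦1, 2↦3, 3↦7, 4↦2, 5↦10, 6↦9, 7↦10, 8↦2, 9↦7, 10↦3]  zeros at y ∈ ∅
  x = 1: [0↦3, 1↦7, 2↦2, 3↦10, 4↦9, 5↦10, 6↦2, 7↦7, 8↦3, 9↦1, 10↦1]  zeros at y ∈ ∅
  x = 2: [0↦9, 1↦10, 2↦2, 3↦7, 4↦3, 5↦1, 6↦1, 7↦3, 8↦7, 9↦2, 10↦10]  zeros at y ∈ ∅
  x = 3: [0↦3, 1↦5, 2↦9, 3↦4, 4↦1, 5↦0, 6↦1, 7↦4, 8↦9, 9↦5, 10↦3]  zeros at y ∈ {5}
  x = 4: [0↦2, 1↦9, 2↦7, 3↦7, 4↦9, 5↦2, 6↦8, 7↦5, 8↦4, 9↦5, 10↦8]  zeros at y ∈ ∅
  x = 5: [0↦1, 1↦6, 2↦2, 3↦0, 4↦0, 5↦2, 6↦6, 7↦1, 8↦9, 9↦8, 10↦9]  zeros at y ∈ {3, 4}
  x = 6: [0↦6, 1↦2, 2↦0, 3↦0, 4↦2, 5↦6, 6↦1, 7↦9, 8↦8, 9↦9, 10↦1]  zeros at y ∈ {2, 3}
  x = 7: [0↦1, 1↦3, 2↦7, 3↦2, 4↦10, 5↦9, 6↦10, 7↦2, 8↦7, 9↦3, 10↦1]  zeros at y ∈ ∅
  x = 8: [0↦3, 1↦4, 2↦7, 3↦1, 4↦8, 5↦6, 6↦6, 7↦8, 8↦1, 9↦7, 10↦4]  zeros at y ∈ ∅
  x = 9: [0↦7, 1↦0, 2↦6, 3↦3, 4↦2, 5↦3, 6↦6, 7↦0, 8↦7, 9↦5, 10↦5]  zeros at y ∈ {1, 7}
  x = 10: [0↦8, 1↦8, 2↦10, 3↦3, 4↦9, 5↦6, 6↦5, 7↦6, 8↦9, 9↦3, 10↦10]  zeros at y ∈ ∅
Collecting zeros: affine points = {(3, 5), (5, 3), (5, 4), (6, 2), (6, 3), (9, 1), (9, 7)}.
Total count |C(F_11)_aff| = 7.


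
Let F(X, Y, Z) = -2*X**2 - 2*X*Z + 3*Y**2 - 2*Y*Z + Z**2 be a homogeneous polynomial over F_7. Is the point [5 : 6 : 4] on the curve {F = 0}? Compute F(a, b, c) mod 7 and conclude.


F(5,6,4) ≡ 0 (mod 7); P is on the curve.

Evaluate F(5, 6, 4) term-by-term (mod 7).
  -2*X**2 ↦ -2·25·1·1 = -50
  -2*X*Z ↦ -2·5·1·4 = -40
  3*Y**2 ↦ 3·1·36·1 = 108
  -2*Y*Z ↦ -2·1·6·4 = -48
  Z**2 ↦ 1·1·1·16 = 16
Sum: F(5, 6, 4) = (-50) + (-40) + (108) + (-48) + (16) = -14.
Reducing mod 7: -14 ≡ 0 (mod 7).
Since F(a, b, c) ≡ 0 (mod 7), P lies on the curve.


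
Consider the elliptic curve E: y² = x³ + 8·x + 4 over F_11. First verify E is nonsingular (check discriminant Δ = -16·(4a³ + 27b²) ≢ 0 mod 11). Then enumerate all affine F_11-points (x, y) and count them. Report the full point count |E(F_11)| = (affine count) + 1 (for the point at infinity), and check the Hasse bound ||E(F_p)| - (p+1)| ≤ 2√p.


Affine points = {(0, 2), (0, 9), (3, 0), (4, 1), (4, 10), (5, 2), (5, 9), (6, 2), (6, 9)}; affine count = 9; |E(F_11)| = 10.

Discriminant check: Δ ∝ 4a³ + 27b² = 4·8³ + 27·4² = 4·512 + 27·16 ≡ 5 (mod 11). Nonzero ⇒ E is nonsingular.
For each x ∈ F_11, compute rhs = x³ + 8·x + 4 mod 11, then count y ∈ F_11 with y² ≡ rhs.
  x = 0: rhs = 4, matching y values: 2, 9 (2 points).
  x = 1: rhs = 2, matching y values: none (0 points).
  x = 2: rhs = 6, matching y values: none (0 points).
  x = 3: rhs = 0, matching y values: 0 (1 points).
  x = 4: rhs = 1, matching y values: 1, 10 (2 points).
  x = 5: rhs = 4, matching y values: 2, 9 (2 points).
  x = 6: rhs = 4, matching y values: 2, 9 (2 points).
  x = 7: rhs = 7, matching y values: none (0 points).
  x = 8: rhs = 8, matching y values: none (0 points).
  x = 9: rhs = 2, matching y values: none (0 points).
  x = 10: rhs = 6, matching y values: none (0 points).
Total affine count: 9.
Full point count |E(F_11)| = 9 + 1 = 10.
Hasse bound: |10 − (11+1)| = |-2| = 2 ≤ 2√11 ≈ 6.6332 ✓.


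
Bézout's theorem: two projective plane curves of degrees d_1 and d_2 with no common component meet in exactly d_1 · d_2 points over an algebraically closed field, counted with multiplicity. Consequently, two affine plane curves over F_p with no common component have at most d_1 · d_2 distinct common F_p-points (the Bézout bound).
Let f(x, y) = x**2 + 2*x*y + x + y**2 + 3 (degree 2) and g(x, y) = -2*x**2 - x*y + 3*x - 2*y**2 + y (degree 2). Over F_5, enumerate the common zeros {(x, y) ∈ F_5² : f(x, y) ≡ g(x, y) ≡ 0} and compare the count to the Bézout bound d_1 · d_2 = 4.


Common zeros: ∅; count = 0; Bézout bound = 4.

deg(f) = 2, deg(g) = 2, so Bézout bound = 4.
Scan x ∈ F_5. For each x, list the y ∈ F_5 with f(x, y) ≡ 0 and those with g(x, y) ≡ 0 (mod 5); the common zeros in that column are the intersection.
  x = 0: f ≡ 0 at y ∈ ∅; g ≡ 0 at y ∈ {0, 3}; common: ∅.
  x = 1: f ≡ 0 at y ∈ {0, 3}; g ≡ 0 at y ∈ ∅; common: ∅.
  x = 2: f ≡ 0 at y ∈ {3}; g ≡ 0 at y ∈ {1}; common: ∅.
  x = 3: f ≡ 0 at y ∈ {0, 4}; g ≡ 0 at y ∈ ∅; common: ∅.
  x = 4: f ≡ 0 at y ∈ ∅; g ≡ 0 at y ∈ {0, 1}; common: ∅.
Collecting: common zeros = ∅, so the count is 0.
Comparison with the Bézout bound: 0 ≤ 4 = deg(f)·deg(g), as expected for curves with no common component (the affine F_5-count falls short of the bound because intersections may lie at infinity, over extension fields, or carry multiplicity).


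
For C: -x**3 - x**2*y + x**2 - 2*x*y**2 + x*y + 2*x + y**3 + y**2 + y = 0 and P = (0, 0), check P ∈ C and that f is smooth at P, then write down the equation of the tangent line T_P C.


Tangent line at P: 2*x + y = 0.

Step 1: f(0, 0) = 0, so P lies on C.
Step 2: partial derivatives
  f_x(x, y) = -3*x**2 - 2*x*y + 2*x - 2*y**2 + y + 2, f_y(x, y) = -x**2 - 4*x*y + x + 3*y**2 + 2*y + 1.
  f_x(P) = 2, f_y(P) = 1 (gradient nonzero, so P is smooth).
Step 3: tangent line at P: 2·(x − 0) + 1·(y − 0) = 0.
Expanding: 2*x + y = 0.


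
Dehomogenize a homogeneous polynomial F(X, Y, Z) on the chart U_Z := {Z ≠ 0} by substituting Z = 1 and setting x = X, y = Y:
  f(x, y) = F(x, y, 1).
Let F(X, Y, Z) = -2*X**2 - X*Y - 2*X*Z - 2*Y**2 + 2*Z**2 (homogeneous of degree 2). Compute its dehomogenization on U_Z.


f(x, y) = -2*x**2 - x*y - 2*x - 2*y**2 + 2

On U_Z we set Z = 1. Each monomial c·X^i·Y^j·Z^k in F becomes c·x^i·y^j·1^k = c·x^i·y^j.
Substituting Z = 1: F(X, Y, 1) = -2*x**2 - x*y - 2*x - 2*y**2 + 2.
Note: deg(f) ≤ deg(F) = 2; strict inequality happens when F is divisible by Z (lost terms).


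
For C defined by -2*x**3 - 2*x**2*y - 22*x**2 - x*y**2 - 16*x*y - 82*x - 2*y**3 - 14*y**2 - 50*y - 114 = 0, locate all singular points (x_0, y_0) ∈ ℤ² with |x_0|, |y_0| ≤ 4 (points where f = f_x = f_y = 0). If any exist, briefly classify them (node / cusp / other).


Singular points: {(-3, -2)}; classification: cusp.

Compute partial derivatives:
  f_x = -6*x**2 - 4*x*y - 44*x - y**2 - 16*y - 82.
  f_y = -2*x**2 - 2*x*y - 16*x - 6*y**2 - 28*y - 50.
Scan x_0 ∈ {−4, ..., 4}. For each x_0, f_y(x_0, y) is a polynomial in y; find its integer roots y ∈ {−4, ..., 4}, then test f_x and f at those candidates.
  x = -4: f_y(-4, y) = -6*y**2 - 20*y - 18; no integer root y with |y| ≤ 4.
  x = -3: f_y(-3, y) = -6*y**2 - 22*y - 20; vanishes at y ∈ {-2}. (-3, -2): f_x = 0, f = 0 — SINGULAR.
  x = -2: f_y(-2, y) = -6*y**2 - 24*y - 26; no integer root y with |y| ≤ 4.
  x = -1: f_y(-1, y) = -6*y**2 - 26*y - 36; no integer root y with |y| ≤ 4.
  x = 0: f_y(0, y) = -6*y**2 - 28*y - 50; no integer root y with |y| ≤ 4.
  x = 1: f_y(1, y) = -6*y**2 - 30*y - 68; no integer root y with |y| ≤ 4.
  x = 2: f_y(2, y) = -6*y**2 - 32*y - 90; no integer root y with |y| ≤ 4.
  x = 3: f_y(3, y) = -6*y**2 - 34*y - 116; no integer root y with |y| ≤ 4.
  x = 4: f_y(4, y) = -6*y**2 - 36*y - 146; no integer root y with |y| ≤ 4.
Only singular point on the grid: (-3, -2).
Classify: substitute x = -3 + u, y = -2 + v and expand: f = -2*u**3 - 2*u**2*v - u*v**2 - 2*v**3 + v**2.
No constant or linear terms (consistent with a singular point). Quadratic part: v**2. Cubic part: -2*u**3 - 2*u**2*v - u*v**2 - 2*v**3.
The quadratic part v**2 is a perfect square, so there is a single (double) tangent line v = 0, i.e. y = -2. Restricting the cubic part to that line (v = 0) leaves -2*u**3 ≠ 0, so f is not divisible by v and the branch is v² ≈ 2*u**3 to lowest order — this is a cusp.
Classification: cusp.


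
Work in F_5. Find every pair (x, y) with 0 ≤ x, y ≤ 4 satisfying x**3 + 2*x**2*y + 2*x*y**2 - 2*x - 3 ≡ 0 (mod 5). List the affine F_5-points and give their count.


Affine F_5-points: {(1, 1), (1, 3)}; count = 2.

For each of the 25 pairs (x, y) ∈ F_5², evaluate f(x, y) mod 5. Record the zeros.
  x = 0: [0↦2, 1↦2, 2↦2, 3↦2, 4↦2]  zeros at y ∈ ∅
  x = 1: [0↦1, 1↦0, 2↦3, 3↦0, 4↦1]  zeros at y ∈ {1, 3}
  x = 2: [0↦1, 1↦3, 2↦3, 3↦1, 4↦2]  zeros at y ∈ ∅
  x = 3: [0↦3, 1↦2, 2↦3, 3↦1, 4↦1]  zeros at y ∈ ∅
  x = 4: [0↦3, 1↦3, 2↦4, 3↦1, 4↦4]  zeros at y ∈ ∅
Collecting zeros: affine points = {(1, 1), (1, 3)}.
Total count |C(F_5)_aff| = 2.


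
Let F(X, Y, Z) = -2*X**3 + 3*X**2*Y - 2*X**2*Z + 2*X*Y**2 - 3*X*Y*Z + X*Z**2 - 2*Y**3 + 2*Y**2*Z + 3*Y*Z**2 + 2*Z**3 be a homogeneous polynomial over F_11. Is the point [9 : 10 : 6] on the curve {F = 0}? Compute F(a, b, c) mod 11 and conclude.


F(9,10,6) ≡ 6 (mod 11); P is NOT on the curve.

Evaluate F(9, 10, 6) term-by-term (mod 11).
  -2*X**3 ↦ -2·729·1·1 = -1458
  3*X**2*Y ↦ 3·81·10·1 = 2430
  -2*X**2*Z ↦ -2·81·1·6 = -972
  2*X*Y**2 ↦ 2·9·100·1 = 1800
  -3*X*Y*Z ↦ -3·9·10·6 = -1620
  X*Z**2 ↦ 1·9·1·36 = 324
  -2*Y**3 ↦ -2·1·1000·1 = -2000
  2*Y**2*Z ↦ 2·1·100·6 = 1200
  3*Y*Z**2 ↦ 3·1·10·36 = 1080
  2*Z**3 ↦ 2·1·1·216 = 432
Sum: F(9, 10, 6) = (-1458) + (2430) + (-972) + (1800) + (-1620) + (324) + (-2000) + (1200) + (1080) + (432) = 1216.
Reducing mod 11: 1216 ≡ 6 (mod 11).
Since F(a, b, c) ≡ 6 ≠ 0 (mod 11), P does NOT lie on the curve.


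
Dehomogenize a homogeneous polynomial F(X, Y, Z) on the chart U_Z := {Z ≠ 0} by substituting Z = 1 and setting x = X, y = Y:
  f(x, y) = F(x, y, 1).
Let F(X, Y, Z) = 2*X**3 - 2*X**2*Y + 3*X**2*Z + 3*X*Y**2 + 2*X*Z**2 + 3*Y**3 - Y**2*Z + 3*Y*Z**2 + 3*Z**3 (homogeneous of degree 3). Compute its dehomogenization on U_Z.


f(x, y) = 2*x**3 - 2*x**2*y + 3*x**2 + 3*x*y**2 + 2*x + 3*y**3 - y**2 + 3*y + 3

On U_Z we set Z = 1. Each monomial c·X^i·Y^j·Z^k in F becomes c·x^i·y^j·1^k = c·x^i·y^j.
Substituting Z = 1: F(X, Y, 1) = 2*x**3 - 2*x**2*y + 3*x**2 + 3*x*y**2 + 2*x + 3*y**3 - y**2 + 3*y + 3.
Note: deg(f) ≤ deg(F) = 3; strict inequality happens when F is divisible by Z (lost terms).


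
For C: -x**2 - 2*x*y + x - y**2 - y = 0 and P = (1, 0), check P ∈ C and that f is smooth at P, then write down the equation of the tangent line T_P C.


Tangent line at P: -x - 3*y + 1 = 0.

Step 1: f(1, 0) = 0, so P lies on C.
Step 2: partial derivatives
  f_x(x, y) = -2*x - 2*y + 1, f_y(x, y) = -2*x - 2*y - 1.
  f_x(P) = -1, f_y(P) = -3 (gradient nonzero, so P is smooth).
Step 3: tangent line at P: -1·(x − 1) + -3·(y − 0) = 0.
Expanding: -x - 3*y + 1 = 0.


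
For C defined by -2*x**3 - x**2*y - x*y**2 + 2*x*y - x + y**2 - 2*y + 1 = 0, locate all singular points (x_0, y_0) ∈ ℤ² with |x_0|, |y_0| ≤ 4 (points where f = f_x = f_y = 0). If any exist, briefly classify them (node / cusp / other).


Singular points: {(0, 1)}; classification: node.

Compute partial derivatives:
  f_x = -6*x**2 - 2*x*y - y**2 + 2*y - 1.
  f_y = -x**2 - 2*x*y + 2*x + 2*y - 2.
Scan x_0 ∈ {−4, ..., 4}. For each x_0, f_y(x_0, y) is a polynomial in y; find its integer roots y ∈ {−4, ..., 4}, then test f_x and f at those candidates.
  x = -4: f_y(-4, y) = 10*y - 26; no integer root y with |y| ≤ 4.
  x = -3: f_y(-3, y) = 8*y - 17; no integer root y with |y| ≤ 4.
  x = -2: f_y(-2, y) = 6*y - 10; no integer root y with |y| ≤ 4.
  x = -1: f_y(-1, y) = 4*y - 5; no integer root y with |y| ≤ 4.
  x = 0: f_y(0, y) = 2*y - 2; vanishes at y ∈ {1}. (0, 1): f_x = 0, f = 0 — SINGULAR.
  x = 1: f_y(1, y) = -1; no integer root y with |y| ≤ 4.
  x = 2: f_y(2, y) = -2*y - 2; vanishes at y ∈ {-1}. (2, -1): f_x = -24 ≠ 0.
  x = 3: f_y(3, y) = -4*y - 5; no integer root y with |y| ≤ 4.
  x = 4: f_y(4, y) = -6*y - 10; no integer root y with |y| ≤ 4.
Only singular point on the grid: (0, 1).
Classify: substitute x = 0 + u, y = 1 + v and expand: f = -2*u**3 - u**2*v - u**2 - u*v**2 + v**2.
No constant or linear terms (consistent with a singular point). Quadratic part: -u**2 + v**2. Cubic part: -2*u**3 - u**2*v - u*v**2.
The quadratic part v**2 - u**2 = (v − u)(v + u) splits into two distinct linear factors, so there are two distinct tangent lines y − 1 = ±(x − 0) — this is a node (ordinary double point).
Classification: node.


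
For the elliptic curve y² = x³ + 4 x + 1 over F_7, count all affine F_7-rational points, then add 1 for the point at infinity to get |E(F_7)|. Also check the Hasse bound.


Affine points = {(0, 1), (0, 6), (4, 2), (4, 5)}; affine count = 4; |E(F_7)| = 5.

Discriminant check: Δ ∝ 4a³ + 27b² = 4·4³ + 27·1² = 4·64 + 27·1 ≡ 3 (mod 7). Nonzero ⇒ E is nonsingular.
For each x ∈ F_7, compute rhs = x³ + 4·x + 1 mod 7, then count y ∈ F_7 with y² ≡ rhs.
  x = 0: rhs = 1, matching y values: 1, 6 (2 points).
  x = 1: rhs = 6, matching y values: none (0 points).
  x = 2: rhs = 3, matching y values: none (0 points).
  x = 3: rhs = 5, matching y values: none (0 points).
  x = 4: rhs = 4, matching y values: 2, 5 (2 points).
  x = 5: rhs = 6, matching y values: none (0 points).
  x = 6: rhs = 3, matching y values: none (0 points).
Total affine count: 4.
Full point count |E(F_7)| = 4 + 1 = 5.
Hasse bound: |5 − (7+1)| = |-3| = 3 ≤ 2√7 ≈ 5.2915 ✓.


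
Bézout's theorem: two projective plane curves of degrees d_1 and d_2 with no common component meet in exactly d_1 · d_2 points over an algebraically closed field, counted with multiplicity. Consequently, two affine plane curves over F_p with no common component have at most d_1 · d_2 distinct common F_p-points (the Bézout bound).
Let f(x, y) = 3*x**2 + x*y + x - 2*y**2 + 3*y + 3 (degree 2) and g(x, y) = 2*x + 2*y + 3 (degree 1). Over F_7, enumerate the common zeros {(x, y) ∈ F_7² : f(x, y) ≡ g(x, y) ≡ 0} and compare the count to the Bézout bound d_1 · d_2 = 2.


Common zeros: {(6, 3)}; count = 1; Bézout bound = 2.

deg(f) = 2, deg(g) = 1, so Bézout bound = 2.
Scan x ∈ F_7. For each x, list the y ∈ F_7 with f(x, y) ≡ 0 and those with g(x, y) ≡ 0 (mod 7); the common zeros in that column are the intersection.
  x = 0: f ≡ 0 at y ∈ ∅; g ≡ 0 at y ∈ {2}; common: ∅.
  x = 1: f ≡ 0 at y ∈ {0, 2}; g ≡ 0 at y ∈ {1}; common: ∅.
  x = 2: f ≡ 0 at y ∈ {3}; g ≡ 0 at y ∈ {0}; common: ∅.
  x = 3: f ≡ 0 at y ∈ ∅; g ≡ 0 at y ∈ {6}; common: ∅.
  x = 4: f ≡ 0 at y ∈ ∅; g ≡ 0 at y ∈ {5}; common: ∅.
  x = 5: f ≡ 0 at y ∈ {2}; g ≡ 0 at y ∈ {4}; common: ∅.
  x = 6: f ≡ 0 at y ∈ {3, 5}; g ≡ 0 at y ∈ {3}; common: {3}.
Collecting: common zeros = {(6, 3)}, so the count is 1.
Comparison with the Bézout bound: 1 ≤ 2 = deg(f)·deg(g), as expected for curves with no common component (the affine F_7-count falls short of the bound because intersections may lie at infinity, over extension fields, or carry multiplicity).


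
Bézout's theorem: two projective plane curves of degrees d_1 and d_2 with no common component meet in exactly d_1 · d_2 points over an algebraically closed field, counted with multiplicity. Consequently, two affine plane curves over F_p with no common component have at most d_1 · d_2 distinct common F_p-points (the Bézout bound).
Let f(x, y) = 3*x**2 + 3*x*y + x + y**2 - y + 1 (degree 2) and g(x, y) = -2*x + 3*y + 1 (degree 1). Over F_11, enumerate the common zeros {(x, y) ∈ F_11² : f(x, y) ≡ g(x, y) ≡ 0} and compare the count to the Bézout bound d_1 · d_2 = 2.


Common zeros: {(5, 3), (8, 5)}; count = 2; Bézout bound = 2.

deg(f) = 2, deg(g) = 1, so Bézout bound = 2.
Scan x ∈ F_11. For each x, list the y ∈ F_11 with f(x, y) ≡ 0 and those with g(x, y) ≡ 0 (mod 11); the common zeros in that column are the intersection.
  x = 0: f ≡ 0 at y ∈ ∅; g ≡ 0 at y ∈ {7}; common: ∅.
  x = 1: f ≡ 0 at y ∈ ∅; g ≡ 0 at y ∈ {4}; common: ∅.
  x = 2: f ≡ 0 at y ∈ {7, 10}; g ≡ 0 at y ∈ {1}; common: ∅.
  x = 3: f ≡ 0 at y ∈ ∅; g ≡ 0 at y ∈ {9}; common: ∅.
  x = 4: f ≡ 0 at y ∈ ∅; g ≡ 0 at y ∈ {6}; common: ∅.
  x = 5: f ≡ 0 at y ∈ {3, 5}; g ≡ 0 at y ∈ {3}; common: {3}.
  x = 6: f ≡ 0 at y ∈ {6, 10}; g ≡ 0 at y ∈ {0}; common: ∅.
  x = 7: f ≡ 0 at y ∈ {1}; g ≡ 0 at y ∈ {8}; common: ∅.
  x = 8: f ≡ 0 at y ∈ {5}; g ≡ 0 at y ∈ {5}; common: {5}.
  x = 9: f ≡ 0 at y ∈ {0, 7}; g ≡ 0 at y ∈ {2}; common: ∅.
  x = 10: f ≡ 0 at y ∈ {1, 3}; g ≡ 0 at y ∈ {10}; common: ∅.
Collecting: common zeros = {(5, 3), (8, 5)}, so the count is 2.
Comparison with the Bézout bound: 2 ≤ 2 = deg(f)·deg(g), as expected for curves with no common component (the bound is attained).


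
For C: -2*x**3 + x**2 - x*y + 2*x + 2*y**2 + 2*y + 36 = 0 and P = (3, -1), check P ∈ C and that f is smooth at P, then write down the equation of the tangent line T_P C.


Tangent line at P: -45*x - 5*y + 130 = 0.

Step 1: f(3, -1) = 0, so P lies on C.
Step 2: partial derivatives
  f_x(x, y) = -6*x**2 + 2*x - y + 2, f_y(x, y) = -x + 4*y + 2.
  f_x(P) = -45, f_y(P) = -5 (gradient nonzero, so P is smooth).
Step 3: tangent line at P: -45·(x − 3) + -5·(y − -1) = 0.
Expanding: -45*x - 5*y + 130 = 0.


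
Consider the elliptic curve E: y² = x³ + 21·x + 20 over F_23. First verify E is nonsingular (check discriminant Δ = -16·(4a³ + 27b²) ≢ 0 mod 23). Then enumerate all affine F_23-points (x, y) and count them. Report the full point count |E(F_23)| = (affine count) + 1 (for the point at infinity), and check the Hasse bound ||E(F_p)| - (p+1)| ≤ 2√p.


Affine points = {(2, 1), (2, 22), (3, 8), (3, 15), (7, 2), (7, 21), (9, 8), (9, 15), (11, 8), (11, 15), (13, 11), (13, 12), (16, 6), (16, 17), (17, 0), (21, 4), (21, 19)}; affine count = 17; |E(F_23)| = 18.

Discriminant check: Δ ∝ 4a³ + 27b² = 4·21³ + 27·20² = 4·9261 + 27·400 ≡ 4 (mod 23). Nonzero ⇒ E is nonsingular.
For each x ∈ F_23, compute rhs = x³ + 21·x + 20 mod 23, then count y ∈ F_23 with y² ≡ rhs.
  x = 0: rhs = 20, matching y values: none (0 points).
  x = 1: rhs = 19, matching y values: none (0 points).
  x = 2: rhs = 1, matching y values: 1, 22 (2 points).
  x = 3: rhs = 18, matching y values: 8, 15 (2 points).
  x = 4: rhs = 7, matching y values: none (0 points).
  x = 5: rhs = 20, matching y values: none (0 points).
  x = 6: rhs = 17, matching y values: none (0 points).
  x = 7: rhs = 4, matching y values: 2, 21 (2 points).
  x = 8: rhs = 10, matching y values: none (0 points).
  x = 9: rhs = 18, matching y values: 8, 15 (2 points).
  x = 10: rhs = 11, matching y values: none (0 points).
  x = 11: rhs = 18, matching y values: 8, 15 (2 points).
  x = 12: rhs = 22, matching y values: none (0 points).
  x = 13: rhs = 6, matching y values: 11, 12 (2 points).
  x = 14: rhs = 22, matching y values: none (0 points).
  x = 15: rhs = 7, matching y values: none (0 points).
  x = 16: rhs = 13, matching y values: 6, 17 (2 points).
  x = 17: rhs = 0, matching y values: 0 (1 points).
  x = 18: rhs = 20, matching y values: none (0 points).
  x = 19: rhs = 10, matching y values: none (0 points).
  x = 20: rhs = 22, matching y values: none (0 points).
  x = 21: rhs = 16, matching y values: 4, 19 (2 points).
  x = 22: rhs = 21, matching y values: none (0 points).
Total affine count: 17.
Full point count |E(F_23)| = 17 + 1 = 18.
Hasse bound: |18 − (23+1)| = |-6| = 6 ≤ 2√23 ≈ 9.5917 ✓.
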